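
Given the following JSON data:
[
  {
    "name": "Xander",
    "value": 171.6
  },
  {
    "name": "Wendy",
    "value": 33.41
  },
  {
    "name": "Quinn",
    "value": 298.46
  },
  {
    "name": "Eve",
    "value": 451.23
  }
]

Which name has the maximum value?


Comparing values:
  Xander: 171.6
  Wendy: 33.41
  Quinn: 298.46
  Eve: 451.23
Maximum: Eve (451.23)

ANSWER: Eve


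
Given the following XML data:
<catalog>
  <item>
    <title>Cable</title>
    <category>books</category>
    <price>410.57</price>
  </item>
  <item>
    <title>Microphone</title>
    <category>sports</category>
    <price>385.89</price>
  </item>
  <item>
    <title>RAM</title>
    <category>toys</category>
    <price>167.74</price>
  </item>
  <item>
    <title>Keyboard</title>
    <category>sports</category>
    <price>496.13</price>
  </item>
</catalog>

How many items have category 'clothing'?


Scanning <item> elements for <category>clothing</category>:
Count: 0

ANSWER: 0


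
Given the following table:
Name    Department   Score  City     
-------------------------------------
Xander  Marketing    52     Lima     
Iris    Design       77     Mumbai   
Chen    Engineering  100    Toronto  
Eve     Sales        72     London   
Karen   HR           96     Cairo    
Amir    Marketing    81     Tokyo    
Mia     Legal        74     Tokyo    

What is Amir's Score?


Row 6: Amir
Score = 81

ANSWER: 81


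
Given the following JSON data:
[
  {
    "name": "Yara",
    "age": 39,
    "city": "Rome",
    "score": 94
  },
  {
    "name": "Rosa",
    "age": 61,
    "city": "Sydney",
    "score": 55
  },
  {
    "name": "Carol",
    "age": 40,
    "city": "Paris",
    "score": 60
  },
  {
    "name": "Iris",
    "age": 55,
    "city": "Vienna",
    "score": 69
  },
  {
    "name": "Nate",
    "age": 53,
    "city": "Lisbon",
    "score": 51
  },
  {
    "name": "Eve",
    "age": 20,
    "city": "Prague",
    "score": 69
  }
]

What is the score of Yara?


Looking up record where name = Yara
Record index: 0
Field 'score' = 94

ANSWER: 94


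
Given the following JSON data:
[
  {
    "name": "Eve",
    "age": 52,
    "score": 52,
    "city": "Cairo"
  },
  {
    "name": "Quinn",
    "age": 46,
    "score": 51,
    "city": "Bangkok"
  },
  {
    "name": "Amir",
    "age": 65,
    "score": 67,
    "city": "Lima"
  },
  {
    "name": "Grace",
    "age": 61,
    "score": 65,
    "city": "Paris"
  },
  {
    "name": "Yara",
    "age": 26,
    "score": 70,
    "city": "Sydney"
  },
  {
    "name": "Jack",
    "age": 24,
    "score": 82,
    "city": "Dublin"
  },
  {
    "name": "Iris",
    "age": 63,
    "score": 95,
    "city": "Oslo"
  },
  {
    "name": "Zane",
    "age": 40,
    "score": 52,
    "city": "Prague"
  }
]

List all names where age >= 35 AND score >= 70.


Checking both conditions:
  Eve (age=52, score=52) -> no
  Quinn (age=46, score=51) -> no
  Amir (age=65, score=67) -> no
  Grace (age=61, score=65) -> no
  Yara (age=26, score=70) -> no
  Jack (age=24, score=82) -> no
  Iris (age=63, score=95) -> YES
  Zane (age=40, score=52) -> no


ANSWER: Iris


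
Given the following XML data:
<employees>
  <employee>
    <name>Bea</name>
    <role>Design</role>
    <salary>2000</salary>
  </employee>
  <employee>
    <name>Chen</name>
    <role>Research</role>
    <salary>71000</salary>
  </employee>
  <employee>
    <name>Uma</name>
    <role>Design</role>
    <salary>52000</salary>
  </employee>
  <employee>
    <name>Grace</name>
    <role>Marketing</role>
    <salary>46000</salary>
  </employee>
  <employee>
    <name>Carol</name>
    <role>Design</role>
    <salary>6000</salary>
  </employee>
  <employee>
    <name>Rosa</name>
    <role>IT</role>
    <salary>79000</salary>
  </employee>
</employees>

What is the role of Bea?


Searching for <employee> with <name>Bea</name>
Found at position 1
<role>Design</role>

ANSWER: Design


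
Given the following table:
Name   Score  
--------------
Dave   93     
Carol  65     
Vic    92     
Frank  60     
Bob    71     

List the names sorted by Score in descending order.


Sorting by Score (descending):
  Dave: 93
  Vic: 92
  Bob: 71
  Carol: 65
  Frank: 60


ANSWER: Dave, Vic, Bob, Carol, Frank


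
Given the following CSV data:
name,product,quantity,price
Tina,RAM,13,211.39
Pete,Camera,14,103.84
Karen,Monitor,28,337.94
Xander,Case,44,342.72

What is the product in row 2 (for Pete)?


Row 2: Pete
Column 'product' = Camera

ANSWER: Camera


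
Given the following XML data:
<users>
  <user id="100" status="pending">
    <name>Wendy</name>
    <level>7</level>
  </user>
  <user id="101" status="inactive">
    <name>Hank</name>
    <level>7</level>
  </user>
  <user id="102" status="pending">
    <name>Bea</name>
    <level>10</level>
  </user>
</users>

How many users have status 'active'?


Counting users with status='active':
Count: 0

ANSWER: 0


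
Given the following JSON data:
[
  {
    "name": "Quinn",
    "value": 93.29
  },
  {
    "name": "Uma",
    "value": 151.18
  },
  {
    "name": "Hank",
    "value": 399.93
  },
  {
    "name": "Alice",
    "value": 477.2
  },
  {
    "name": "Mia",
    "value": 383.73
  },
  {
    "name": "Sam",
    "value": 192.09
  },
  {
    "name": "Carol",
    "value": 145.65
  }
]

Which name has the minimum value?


Comparing values:
  Quinn: 93.29
  Uma: 151.18
  Hank: 399.93
  Alice: 477.2
  Mia: 383.73
  Sam: 192.09
  Carol: 145.65
Minimum: Quinn (93.29)

ANSWER: Quinn


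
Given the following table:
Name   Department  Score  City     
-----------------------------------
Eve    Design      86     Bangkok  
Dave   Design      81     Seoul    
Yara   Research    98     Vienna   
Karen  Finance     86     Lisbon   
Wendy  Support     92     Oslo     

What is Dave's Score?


Row 2: Dave
Score = 81

ANSWER: 81


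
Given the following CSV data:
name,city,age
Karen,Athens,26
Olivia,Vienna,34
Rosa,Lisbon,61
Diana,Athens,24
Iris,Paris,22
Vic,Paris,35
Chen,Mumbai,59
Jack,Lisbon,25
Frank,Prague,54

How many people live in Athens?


Scanning city column for 'Athens':
  Row 1: Karen -> MATCH
  Row 4: Diana -> MATCH
Total matches: 2

ANSWER: 2


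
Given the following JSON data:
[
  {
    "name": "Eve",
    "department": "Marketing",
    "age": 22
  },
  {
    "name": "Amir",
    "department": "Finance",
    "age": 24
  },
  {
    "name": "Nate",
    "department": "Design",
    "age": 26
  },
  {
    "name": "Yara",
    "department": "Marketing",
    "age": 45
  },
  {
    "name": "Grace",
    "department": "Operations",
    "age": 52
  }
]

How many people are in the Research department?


Scanning records for department = Research
  No matches found
Count: 0

ANSWER: 0


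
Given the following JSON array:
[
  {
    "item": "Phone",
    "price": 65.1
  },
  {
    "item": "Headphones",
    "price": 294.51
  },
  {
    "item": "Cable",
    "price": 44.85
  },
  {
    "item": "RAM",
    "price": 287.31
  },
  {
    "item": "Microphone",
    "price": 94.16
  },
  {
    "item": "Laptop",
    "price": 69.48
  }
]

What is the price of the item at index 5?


Array index 5 -> Laptop
price = 69.48

ANSWER: 69.48


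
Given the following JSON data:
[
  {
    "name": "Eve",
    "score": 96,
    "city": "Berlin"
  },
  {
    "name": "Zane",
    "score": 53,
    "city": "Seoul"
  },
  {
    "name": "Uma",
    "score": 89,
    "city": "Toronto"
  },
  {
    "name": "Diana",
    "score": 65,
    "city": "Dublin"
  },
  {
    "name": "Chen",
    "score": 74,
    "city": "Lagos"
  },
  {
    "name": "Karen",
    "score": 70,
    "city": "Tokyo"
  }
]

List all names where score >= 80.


Filtering records where score >= 80:
  Eve (score=96) -> YES
  Zane (score=53) -> no
  Uma (score=89) -> YES
  Diana (score=65) -> no
  Chen (score=74) -> no
  Karen (score=70) -> no


ANSWER: Eve, Uma


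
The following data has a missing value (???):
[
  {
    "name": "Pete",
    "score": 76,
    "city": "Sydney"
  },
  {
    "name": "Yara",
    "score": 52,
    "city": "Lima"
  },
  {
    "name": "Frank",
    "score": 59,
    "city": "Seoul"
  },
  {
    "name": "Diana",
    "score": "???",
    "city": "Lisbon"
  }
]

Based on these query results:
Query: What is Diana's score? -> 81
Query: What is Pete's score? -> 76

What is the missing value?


The missing value is Diana's score
From query: Diana's score = 81

ANSWER: 81


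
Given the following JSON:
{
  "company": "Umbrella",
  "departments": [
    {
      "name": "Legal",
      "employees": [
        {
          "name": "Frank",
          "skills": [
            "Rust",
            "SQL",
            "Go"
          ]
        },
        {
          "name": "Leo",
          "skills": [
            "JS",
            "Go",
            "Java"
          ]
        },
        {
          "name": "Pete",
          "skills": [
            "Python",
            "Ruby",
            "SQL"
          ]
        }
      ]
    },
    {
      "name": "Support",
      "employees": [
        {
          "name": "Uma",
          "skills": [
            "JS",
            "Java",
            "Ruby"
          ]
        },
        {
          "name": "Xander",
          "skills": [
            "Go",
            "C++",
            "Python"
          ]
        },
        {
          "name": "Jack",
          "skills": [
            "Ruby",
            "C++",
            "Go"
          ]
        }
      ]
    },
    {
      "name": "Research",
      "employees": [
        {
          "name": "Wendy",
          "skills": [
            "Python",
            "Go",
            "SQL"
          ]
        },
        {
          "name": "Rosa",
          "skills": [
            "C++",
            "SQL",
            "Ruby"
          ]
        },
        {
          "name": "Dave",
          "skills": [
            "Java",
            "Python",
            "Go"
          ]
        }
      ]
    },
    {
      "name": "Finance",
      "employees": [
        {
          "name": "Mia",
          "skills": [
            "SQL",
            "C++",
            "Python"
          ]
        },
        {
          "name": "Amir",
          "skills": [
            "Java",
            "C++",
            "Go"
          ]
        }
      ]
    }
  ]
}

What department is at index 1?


Path: departments[1].name
Value: Support

ANSWER: Support


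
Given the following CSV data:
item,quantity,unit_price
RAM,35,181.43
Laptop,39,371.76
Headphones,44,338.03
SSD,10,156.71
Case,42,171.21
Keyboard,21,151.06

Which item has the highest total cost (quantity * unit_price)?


Computing row totals:
  RAM: 6350.05
  Laptop: 14498.64
  Headphones: 14873.32
  SSD: 1567.1
  Case: 7190.82
  Keyboard: 3172.26
Maximum: Headphones (14873.32)

ANSWER: Headphones


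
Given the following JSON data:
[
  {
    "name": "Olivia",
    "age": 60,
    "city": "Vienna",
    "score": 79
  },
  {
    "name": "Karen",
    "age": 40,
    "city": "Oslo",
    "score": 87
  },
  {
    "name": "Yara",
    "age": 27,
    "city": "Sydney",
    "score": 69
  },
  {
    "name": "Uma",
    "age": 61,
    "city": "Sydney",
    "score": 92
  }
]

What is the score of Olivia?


Looking up record where name = Olivia
Record index: 0
Field 'score' = 79

ANSWER: 79


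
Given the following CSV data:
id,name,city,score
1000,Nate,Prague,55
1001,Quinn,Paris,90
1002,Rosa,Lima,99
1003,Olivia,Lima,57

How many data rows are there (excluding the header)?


Counting rows (excluding header):
Header: id,name,city,score
Data rows: 4

ANSWER: 4


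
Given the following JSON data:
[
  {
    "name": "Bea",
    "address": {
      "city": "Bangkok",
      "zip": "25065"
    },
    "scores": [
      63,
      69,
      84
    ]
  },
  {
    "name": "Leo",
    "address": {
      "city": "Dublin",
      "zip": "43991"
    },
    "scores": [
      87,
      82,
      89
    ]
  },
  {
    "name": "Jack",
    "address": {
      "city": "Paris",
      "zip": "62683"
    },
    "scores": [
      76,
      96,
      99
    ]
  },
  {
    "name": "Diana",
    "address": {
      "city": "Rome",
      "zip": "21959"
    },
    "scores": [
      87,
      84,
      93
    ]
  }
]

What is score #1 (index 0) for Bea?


Path: records[0].scores[0]
Value: 63

ANSWER: 63


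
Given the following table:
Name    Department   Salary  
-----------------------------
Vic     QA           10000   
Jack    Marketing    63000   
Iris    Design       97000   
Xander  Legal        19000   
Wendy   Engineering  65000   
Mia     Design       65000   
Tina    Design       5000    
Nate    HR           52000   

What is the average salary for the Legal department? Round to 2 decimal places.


Legal department members:
  Xander: 19000
Sum = 19000
Count = 1
Average = 19000 / 1 = 19000.00

ANSWER: 19000.00


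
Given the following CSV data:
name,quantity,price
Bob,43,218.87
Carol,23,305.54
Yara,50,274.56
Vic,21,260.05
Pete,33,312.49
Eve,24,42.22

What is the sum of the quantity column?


Values in 'quantity' column:
  Row 1: 43
  Row 2: 23
  Row 3: 50
  Row 4: 21
  Row 5: 33
  Row 6: 24
Sum = 43 + 23 + 50 + 21 + 33 + 24 = 194

ANSWER: 194


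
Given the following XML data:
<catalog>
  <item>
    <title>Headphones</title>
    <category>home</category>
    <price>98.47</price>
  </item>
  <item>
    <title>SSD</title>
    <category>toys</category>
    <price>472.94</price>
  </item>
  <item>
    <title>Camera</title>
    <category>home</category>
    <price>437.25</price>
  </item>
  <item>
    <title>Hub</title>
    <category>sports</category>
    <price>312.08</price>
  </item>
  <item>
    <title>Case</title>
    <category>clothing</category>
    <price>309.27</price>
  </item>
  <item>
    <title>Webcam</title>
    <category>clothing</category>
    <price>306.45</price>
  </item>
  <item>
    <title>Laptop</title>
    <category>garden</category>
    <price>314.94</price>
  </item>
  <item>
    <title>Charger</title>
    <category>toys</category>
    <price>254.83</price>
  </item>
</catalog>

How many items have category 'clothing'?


Scanning <item> elements for <category>clothing</category>:
  Item 5: Case -> MATCH
  Item 6: Webcam -> MATCH
Count: 2

ANSWER: 2


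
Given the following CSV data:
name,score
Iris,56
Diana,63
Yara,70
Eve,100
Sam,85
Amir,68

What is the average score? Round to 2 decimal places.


Scores: 56, 63, 70, 100, 85, 68
Sum = 442
Count = 6
Average = 442 / 6 = 73.67

ANSWER: 73.67


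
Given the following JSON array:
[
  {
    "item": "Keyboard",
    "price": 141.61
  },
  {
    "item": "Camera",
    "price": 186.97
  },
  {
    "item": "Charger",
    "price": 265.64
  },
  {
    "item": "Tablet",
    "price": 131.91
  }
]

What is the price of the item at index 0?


Array index 0 -> Keyboard
price = 141.61

ANSWER: 141.61


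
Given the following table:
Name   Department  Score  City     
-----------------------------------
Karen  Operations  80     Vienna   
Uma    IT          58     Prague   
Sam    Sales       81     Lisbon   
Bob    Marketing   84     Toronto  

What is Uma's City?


Row 2: Uma
City = Prague

ANSWER: Prague


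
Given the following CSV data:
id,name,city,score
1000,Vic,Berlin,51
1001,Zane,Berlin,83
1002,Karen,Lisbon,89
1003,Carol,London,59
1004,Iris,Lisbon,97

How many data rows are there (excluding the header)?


Counting rows (excluding header):
Header: id,name,city,score
Data rows: 5

ANSWER: 5


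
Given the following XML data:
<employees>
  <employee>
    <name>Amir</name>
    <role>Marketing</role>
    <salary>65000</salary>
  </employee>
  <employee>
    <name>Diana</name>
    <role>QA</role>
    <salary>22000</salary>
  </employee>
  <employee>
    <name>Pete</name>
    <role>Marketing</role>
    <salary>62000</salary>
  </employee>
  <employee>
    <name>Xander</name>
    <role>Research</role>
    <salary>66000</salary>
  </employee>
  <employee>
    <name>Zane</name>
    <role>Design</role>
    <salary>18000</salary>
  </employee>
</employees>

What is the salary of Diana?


Searching for <employee> with <name>Diana</name>
Found at position 2
<salary>22000</salary>

ANSWER: 22000


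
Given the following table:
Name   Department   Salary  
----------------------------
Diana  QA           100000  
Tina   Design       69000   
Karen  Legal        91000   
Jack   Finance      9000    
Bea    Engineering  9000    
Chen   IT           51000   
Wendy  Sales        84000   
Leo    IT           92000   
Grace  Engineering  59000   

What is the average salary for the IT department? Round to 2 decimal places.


IT department members:
  Chen: 51000
  Leo: 92000
Sum = 143000
Count = 2
Average = 143000 / 2 = 71500.00

ANSWER: 71500.00


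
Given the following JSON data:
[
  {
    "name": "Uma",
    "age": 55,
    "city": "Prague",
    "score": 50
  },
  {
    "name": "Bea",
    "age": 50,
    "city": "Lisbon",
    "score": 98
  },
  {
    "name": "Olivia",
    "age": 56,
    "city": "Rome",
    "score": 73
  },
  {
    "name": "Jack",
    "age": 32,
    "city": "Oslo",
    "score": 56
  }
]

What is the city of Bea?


Looking up record where name = Bea
Record index: 1
Field 'city' = Lisbon

ANSWER: Lisbon


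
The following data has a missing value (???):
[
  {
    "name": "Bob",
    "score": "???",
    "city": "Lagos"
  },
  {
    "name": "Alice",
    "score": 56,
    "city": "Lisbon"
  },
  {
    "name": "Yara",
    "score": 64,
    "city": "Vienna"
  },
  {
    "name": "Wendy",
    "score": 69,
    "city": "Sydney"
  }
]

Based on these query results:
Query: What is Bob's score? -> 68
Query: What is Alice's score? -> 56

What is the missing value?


The missing value is Bob's score
From query: Bob's score = 68

ANSWER: 68


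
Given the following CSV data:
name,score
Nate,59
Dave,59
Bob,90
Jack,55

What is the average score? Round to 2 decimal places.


Scores: 59, 59, 90, 55
Sum = 263
Count = 4
Average = 263 / 4 = 65.75

ANSWER: 65.75


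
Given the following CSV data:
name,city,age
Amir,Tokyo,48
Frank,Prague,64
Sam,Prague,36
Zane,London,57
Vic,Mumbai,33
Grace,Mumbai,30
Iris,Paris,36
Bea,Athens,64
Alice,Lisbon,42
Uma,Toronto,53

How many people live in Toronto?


Scanning city column for 'Toronto':
  Row 10: Uma -> MATCH
Total matches: 1

ANSWER: 1


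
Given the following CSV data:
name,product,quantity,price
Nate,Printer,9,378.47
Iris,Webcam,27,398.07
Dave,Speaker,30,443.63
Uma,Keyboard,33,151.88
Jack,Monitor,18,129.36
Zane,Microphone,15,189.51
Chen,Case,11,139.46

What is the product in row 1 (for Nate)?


Row 1: Nate
Column 'product' = Printer

ANSWER: Printer


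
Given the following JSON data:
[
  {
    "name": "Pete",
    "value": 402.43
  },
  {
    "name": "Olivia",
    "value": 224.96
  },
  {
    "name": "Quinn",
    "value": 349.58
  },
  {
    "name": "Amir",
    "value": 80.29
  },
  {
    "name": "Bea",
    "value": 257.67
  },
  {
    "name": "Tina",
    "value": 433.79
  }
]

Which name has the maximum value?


Comparing values:
  Pete: 402.43
  Olivia: 224.96
  Quinn: 349.58
  Amir: 80.29
  Bea: 257.67
  Tina: 433.79
Maximum: Tina (433.79)

ANSWER: Tina


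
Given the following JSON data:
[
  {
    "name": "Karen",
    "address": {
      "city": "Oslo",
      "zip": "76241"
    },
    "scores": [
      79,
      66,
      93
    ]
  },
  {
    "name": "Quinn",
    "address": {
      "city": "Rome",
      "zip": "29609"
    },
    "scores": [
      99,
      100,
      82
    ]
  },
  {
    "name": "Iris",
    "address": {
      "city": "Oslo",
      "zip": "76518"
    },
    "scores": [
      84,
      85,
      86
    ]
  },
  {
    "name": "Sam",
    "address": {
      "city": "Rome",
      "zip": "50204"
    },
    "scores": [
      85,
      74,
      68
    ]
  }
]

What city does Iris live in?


Path: records[2].address.city
Value: Oslo

ANSWER: Oslo


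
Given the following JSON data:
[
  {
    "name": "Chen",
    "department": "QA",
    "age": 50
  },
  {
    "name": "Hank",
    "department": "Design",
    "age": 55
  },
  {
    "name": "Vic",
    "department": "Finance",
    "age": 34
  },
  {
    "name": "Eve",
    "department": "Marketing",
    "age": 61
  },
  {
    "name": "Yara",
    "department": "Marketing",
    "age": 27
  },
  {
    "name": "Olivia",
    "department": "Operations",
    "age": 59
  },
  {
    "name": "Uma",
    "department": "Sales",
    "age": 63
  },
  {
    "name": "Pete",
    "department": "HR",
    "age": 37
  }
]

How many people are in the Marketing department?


Scanning records for department = Marketing
  Record 3: Eve
  Record 4: Yara
Count: 2

ANSWER: 2


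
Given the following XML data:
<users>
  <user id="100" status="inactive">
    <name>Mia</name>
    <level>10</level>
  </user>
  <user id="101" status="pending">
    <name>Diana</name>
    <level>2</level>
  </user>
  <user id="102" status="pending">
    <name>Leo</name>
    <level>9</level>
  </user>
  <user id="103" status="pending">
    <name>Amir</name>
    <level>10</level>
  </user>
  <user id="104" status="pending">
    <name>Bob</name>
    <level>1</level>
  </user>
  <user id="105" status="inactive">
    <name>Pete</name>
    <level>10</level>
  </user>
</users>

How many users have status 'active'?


Counting users with status='active':
Count: 0

ANSWER: 0


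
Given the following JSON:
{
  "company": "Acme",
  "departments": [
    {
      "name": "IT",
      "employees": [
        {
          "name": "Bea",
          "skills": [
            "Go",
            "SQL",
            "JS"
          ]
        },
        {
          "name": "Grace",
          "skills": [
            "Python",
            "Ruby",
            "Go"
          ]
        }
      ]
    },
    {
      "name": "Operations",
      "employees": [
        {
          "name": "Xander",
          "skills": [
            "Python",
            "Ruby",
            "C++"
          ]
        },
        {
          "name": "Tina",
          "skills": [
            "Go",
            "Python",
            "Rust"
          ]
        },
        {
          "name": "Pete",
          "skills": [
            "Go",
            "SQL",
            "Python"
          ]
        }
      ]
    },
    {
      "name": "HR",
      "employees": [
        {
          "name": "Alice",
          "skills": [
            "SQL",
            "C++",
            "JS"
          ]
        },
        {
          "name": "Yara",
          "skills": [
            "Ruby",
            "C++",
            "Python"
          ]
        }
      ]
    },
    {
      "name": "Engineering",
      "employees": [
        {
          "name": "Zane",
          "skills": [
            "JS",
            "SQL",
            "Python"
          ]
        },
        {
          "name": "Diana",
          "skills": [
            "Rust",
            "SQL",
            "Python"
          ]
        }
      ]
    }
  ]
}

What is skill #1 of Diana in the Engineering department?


Path: departments[3].employees[1].skills[0]
Value: Rust

ANSWER: Rust


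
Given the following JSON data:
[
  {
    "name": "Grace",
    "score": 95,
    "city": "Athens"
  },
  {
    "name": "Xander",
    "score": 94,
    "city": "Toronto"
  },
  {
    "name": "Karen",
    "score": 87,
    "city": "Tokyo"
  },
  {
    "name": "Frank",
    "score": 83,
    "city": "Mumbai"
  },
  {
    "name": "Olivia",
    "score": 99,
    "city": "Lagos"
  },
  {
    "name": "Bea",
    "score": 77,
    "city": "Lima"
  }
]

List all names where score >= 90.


Filtering records where score >= 90:
  Grace (score=95) -> YES
  Xander (score=94) -> YES
  Karen (score=87) -> no
  Frank (score=83) -> no
  Olivia (score=99) -> YES
  Bea (score=77) -> no


ANSWER: Grace, Xander, Olivia


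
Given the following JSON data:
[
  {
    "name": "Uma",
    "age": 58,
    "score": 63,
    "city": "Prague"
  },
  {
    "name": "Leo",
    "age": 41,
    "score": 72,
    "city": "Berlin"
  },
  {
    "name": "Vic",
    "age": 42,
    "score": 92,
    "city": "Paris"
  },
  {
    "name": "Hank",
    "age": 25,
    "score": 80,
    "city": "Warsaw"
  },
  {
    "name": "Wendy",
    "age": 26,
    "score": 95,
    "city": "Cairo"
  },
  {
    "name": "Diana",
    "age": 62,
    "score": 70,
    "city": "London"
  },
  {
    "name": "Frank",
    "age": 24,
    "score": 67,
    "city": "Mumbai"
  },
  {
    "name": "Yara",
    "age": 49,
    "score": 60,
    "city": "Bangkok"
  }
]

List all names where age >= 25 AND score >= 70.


Checking both conditions:
  Uma (age=58, score=63) -> no
  Leo (age=41, score=72) -> YES
  Vic (age=42, score=92) -> YES
  Hank (age=25, score=80) -> YES
  Wendy (age=26, score=95) -> YES
  Diana (age=62, score=70) -> YES
  Frank (age=24, score=67) -> no
  Yara (age=49, score=60) -> no


ANSWER: Leo, Vic, Hank, Wendy, Diana


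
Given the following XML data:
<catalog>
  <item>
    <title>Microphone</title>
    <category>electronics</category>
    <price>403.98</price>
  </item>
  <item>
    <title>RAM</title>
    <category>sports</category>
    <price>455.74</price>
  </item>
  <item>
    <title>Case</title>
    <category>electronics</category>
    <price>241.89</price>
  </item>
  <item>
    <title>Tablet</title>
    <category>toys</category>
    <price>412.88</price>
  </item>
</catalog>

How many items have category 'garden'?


Scanning <item> elements for <category>garden</category>:
Count: 0

ANSWER: 0


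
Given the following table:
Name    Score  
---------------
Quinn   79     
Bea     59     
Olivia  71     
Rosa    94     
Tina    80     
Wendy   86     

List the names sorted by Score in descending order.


Sorting by Score (descending):
  Rosa: 94
  Wendy: 86
  Tina: 80
  Quinn: 79
  Olivia: 71
  Bea: 59


ANSWER: Rosa, Wendy, Tina, Quinn, Olivia, Bea


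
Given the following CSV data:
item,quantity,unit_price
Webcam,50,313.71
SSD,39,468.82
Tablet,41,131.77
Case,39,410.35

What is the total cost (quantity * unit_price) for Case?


Row: Case
quantity = 39
unit_price = 410.35
total = 39 * 410.35 = 16003.65

ANSWER: 16003.65


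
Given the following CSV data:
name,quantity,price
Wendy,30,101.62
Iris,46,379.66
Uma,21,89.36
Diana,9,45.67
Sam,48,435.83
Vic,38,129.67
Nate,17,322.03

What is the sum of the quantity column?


Values in 'quantity' column:
  Row 1: 30
  Row 2: 46
  Row 3: 21
  Row 4: 9
  Row 5: 48
  Row 6: 38
  Row 7: 17
Sum = 30 + 46 + 21 + 9 + 48 + 38 + 17 = 209

ANSWER: 209


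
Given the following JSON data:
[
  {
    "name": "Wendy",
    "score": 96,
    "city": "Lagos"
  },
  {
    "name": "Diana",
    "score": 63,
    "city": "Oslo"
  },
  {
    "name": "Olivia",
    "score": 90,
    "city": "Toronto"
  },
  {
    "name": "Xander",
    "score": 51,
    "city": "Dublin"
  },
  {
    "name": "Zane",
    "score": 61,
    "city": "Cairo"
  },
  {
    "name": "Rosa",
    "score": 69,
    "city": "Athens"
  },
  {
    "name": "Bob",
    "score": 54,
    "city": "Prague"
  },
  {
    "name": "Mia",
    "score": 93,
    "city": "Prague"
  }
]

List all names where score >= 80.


Filtering records where score >= 80:
  Wendy (score=96) -> YES
  Diana (score=63) -> no
  Olivia (score=90) -> YES
  Xander (score=51) -> no
  Zane (score=61) -> no
  Rosa (score=69) -> no
  Bob (score=54) -> no
  Mia (score=93) -> YES


ANSWER: Wendy, Olivia, Mia


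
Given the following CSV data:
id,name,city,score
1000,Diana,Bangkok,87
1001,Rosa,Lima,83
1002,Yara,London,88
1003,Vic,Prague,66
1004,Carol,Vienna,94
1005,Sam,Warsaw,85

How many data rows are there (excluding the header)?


Counting rows (excluding header):
Header: id,name,city,score
Data rows: 6

ANSWER: 6


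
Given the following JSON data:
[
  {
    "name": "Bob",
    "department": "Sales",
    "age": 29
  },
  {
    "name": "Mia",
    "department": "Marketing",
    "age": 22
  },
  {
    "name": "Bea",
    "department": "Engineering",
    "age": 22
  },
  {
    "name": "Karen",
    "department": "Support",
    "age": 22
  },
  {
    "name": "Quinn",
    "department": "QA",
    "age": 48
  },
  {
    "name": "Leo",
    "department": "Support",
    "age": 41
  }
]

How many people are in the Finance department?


Scanning records for department = Finance
  No matches found
Count: 0

ANSWER: 0


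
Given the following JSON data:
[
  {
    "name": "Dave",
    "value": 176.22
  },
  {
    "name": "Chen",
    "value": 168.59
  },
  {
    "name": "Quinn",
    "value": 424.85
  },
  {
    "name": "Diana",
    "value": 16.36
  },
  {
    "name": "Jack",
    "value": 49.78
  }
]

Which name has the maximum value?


Comparing values:
  Dave: 176.22
  Chen: 168.59
  Quinn: 424.85
  Diana: 16.36
  Jack: 49.78
Maximum: Quinn (424.85)

ANSWER: Quinn


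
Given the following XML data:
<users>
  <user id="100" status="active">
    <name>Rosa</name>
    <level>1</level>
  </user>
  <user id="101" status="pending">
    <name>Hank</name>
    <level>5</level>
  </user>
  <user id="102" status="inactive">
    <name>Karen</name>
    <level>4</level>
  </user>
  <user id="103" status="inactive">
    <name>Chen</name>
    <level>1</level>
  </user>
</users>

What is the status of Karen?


Finding user with name = Karen
user id="102" status="inactive"

ANSWER: inactive


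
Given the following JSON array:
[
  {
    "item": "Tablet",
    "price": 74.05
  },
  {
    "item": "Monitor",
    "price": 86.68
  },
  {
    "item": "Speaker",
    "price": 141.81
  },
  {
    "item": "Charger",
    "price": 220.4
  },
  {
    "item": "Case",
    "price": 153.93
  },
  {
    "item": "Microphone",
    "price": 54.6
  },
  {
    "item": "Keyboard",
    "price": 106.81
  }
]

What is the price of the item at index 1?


Array index 1 -> Monitor
price = 86.68

ANSWER: 86.68


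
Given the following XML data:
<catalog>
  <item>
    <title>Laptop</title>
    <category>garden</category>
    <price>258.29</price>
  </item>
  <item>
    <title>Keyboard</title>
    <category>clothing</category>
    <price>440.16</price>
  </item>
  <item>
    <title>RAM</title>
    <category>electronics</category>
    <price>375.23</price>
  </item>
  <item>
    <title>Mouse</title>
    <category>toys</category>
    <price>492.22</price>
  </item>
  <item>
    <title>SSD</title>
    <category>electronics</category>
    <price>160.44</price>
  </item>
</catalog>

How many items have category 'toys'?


Scanning <item> elements for <category>toys</category>:
  Item 4: Mouse -> MATCH
Count: 1

ANSWER: 1


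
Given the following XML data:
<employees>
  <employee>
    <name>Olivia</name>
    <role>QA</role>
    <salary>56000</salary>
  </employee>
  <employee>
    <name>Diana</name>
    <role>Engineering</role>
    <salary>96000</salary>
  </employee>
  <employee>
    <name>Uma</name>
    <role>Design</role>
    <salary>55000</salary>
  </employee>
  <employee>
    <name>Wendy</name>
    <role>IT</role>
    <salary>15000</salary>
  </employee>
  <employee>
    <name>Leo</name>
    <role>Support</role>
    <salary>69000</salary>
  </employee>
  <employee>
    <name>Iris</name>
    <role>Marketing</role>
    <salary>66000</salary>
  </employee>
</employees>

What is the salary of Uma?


Searching for <employee> with <name>Uma</name>
Found at position 3
<salary>55000</salary>

ANSWER: 55000


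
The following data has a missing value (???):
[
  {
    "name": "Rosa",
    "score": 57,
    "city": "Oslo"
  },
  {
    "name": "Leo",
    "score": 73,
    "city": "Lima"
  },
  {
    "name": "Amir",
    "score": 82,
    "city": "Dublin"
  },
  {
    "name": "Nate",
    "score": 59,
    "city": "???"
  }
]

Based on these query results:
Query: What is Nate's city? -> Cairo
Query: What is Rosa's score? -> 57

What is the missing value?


The missing value is Nate's city
From query: Nate's city = Cairo

ANSWER: Cairo


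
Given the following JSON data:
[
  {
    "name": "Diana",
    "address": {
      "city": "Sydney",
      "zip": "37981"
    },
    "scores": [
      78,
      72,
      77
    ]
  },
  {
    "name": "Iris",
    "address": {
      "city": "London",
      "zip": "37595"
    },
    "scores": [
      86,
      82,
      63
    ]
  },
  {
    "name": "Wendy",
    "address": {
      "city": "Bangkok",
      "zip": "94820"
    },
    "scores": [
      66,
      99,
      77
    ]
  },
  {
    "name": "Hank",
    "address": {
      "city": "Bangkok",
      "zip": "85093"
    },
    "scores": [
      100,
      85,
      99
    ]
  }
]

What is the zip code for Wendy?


Path: records[2].address.zip
Value: 94820

ANSWER: 94820


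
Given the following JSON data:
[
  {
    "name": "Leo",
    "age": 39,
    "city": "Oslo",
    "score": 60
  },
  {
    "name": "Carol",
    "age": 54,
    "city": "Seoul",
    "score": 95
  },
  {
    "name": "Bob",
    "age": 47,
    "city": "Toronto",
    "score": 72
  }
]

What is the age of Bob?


Looking up record where name = Bob
Record index: 2
Field 'age' = 47

ANSWER: 47


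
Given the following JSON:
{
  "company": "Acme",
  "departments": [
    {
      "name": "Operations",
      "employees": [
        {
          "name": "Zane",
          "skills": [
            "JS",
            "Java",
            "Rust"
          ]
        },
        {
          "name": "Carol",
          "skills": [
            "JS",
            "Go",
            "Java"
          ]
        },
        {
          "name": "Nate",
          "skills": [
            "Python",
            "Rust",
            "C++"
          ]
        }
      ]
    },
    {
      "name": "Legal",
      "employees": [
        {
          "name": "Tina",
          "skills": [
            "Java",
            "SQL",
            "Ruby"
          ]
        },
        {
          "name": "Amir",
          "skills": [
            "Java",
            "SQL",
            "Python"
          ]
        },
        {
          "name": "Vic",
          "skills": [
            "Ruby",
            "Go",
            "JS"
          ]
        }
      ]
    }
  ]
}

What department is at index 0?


Path: departments[0].name
Value: Operations

ANSWER: Operations


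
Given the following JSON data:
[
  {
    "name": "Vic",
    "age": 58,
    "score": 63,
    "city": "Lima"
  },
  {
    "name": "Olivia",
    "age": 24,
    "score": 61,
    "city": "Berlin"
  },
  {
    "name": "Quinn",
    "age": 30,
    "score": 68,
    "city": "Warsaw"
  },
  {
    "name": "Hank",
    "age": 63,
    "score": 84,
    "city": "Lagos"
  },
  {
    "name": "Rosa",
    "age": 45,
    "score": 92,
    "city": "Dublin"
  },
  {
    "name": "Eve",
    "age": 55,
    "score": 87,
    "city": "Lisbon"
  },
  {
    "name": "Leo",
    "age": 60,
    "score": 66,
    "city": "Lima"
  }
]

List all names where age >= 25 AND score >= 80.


Checking both conditions:
  Vic (age=58, score=63) -> no
  Olivia (age=24, score=61) -> no
  Quinn (age=30, score=68) -> no
  Hank (age=63, score=84) -> YES
  Rosa (age=45, score=92) -> YES
  Eve (age=55, score=87) -> YES
  Leo (age=60, score=66) -> no


ANSWER: Hank, Rosa, Eve


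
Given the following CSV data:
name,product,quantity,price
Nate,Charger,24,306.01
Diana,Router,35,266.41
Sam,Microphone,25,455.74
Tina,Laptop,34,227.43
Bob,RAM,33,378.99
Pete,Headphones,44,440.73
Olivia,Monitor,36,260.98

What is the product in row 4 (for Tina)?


Row 4: Tina
Column 'product' = Laptop

ANSWER: Laptop


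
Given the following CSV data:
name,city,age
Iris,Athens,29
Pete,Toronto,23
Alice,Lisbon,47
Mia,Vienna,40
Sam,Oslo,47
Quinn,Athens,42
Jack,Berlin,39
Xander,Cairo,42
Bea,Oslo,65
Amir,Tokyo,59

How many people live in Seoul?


Scanning city column for 'Seoul':
Total matches: 0

ANSWER: 0


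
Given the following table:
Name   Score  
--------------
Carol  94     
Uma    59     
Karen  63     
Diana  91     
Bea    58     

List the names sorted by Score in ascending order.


Sorting by Score (ascending):
  Bea: 58
  Uma: 59
  Karen: 63
  Diana: 91
  Carol: 94


ANSWER: Bea, Uma, Karen, Diana, Carol


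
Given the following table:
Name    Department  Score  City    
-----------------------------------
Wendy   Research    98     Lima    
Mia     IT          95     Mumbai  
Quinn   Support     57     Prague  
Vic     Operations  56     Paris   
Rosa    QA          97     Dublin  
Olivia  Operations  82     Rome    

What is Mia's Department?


Row 2: Mia
Department = IT

ANSWER: IT


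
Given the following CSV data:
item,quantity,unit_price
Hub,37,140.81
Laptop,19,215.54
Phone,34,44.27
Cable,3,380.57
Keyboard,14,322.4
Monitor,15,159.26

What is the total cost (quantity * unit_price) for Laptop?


Row: Laptop
quantity = 19
unit_price = 215.54
total = 19 * 215.54 = 4095.26

ANSWER: 4095.26


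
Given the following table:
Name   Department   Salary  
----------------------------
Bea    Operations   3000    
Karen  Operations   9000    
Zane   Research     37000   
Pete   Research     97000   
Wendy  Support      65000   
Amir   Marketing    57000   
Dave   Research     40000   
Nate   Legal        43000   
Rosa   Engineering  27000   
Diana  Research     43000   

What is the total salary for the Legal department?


Legal department members:
  Nate: 43000
Total = 43000 = 43000

ANSWER: 43000


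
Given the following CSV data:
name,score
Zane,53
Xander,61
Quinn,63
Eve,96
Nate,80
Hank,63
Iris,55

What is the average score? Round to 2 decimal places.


Scores: 53, 61, 63, 96, 80, 63, 55
Sum = 471
Count = 7
Average = 471 / 7 = 67.29

ANSWER: 67.29


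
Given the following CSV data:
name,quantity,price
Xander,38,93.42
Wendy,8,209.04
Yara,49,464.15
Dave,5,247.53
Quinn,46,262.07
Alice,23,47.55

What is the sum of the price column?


Values in 'price' column:
  Row 1: 93.42
  Row 2: 209.04
  Row 3: 464.15
  Row 4: 247.53
  Row 5: 262.07
  Row 6: 47.55
Sum = 93.42 + 209.04 + 464.15 + 247.53 + 262.07 + 47.55 = 1323.76

ANSWER: 1323.76


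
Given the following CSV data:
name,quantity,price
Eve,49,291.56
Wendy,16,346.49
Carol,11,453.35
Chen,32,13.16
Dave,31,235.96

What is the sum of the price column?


Values in 'price' column:
  Row 1: 291.56
  Row 2: 346.49
  Row 3: 453.35
  Row 4: 13.16
  Row 5: 235.96
Sum = 291.56 + 346.49 + 453.35 + 13.16 + 235.96 = 1340.52

ANSWER: 1340.52


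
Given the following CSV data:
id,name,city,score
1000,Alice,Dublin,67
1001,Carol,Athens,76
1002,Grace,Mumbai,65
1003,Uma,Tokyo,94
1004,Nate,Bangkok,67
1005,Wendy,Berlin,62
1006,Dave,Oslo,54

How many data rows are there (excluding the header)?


Counting rows (excluding header):
Header: id,name,city,score
Data rows: 7

ANSWER: 7


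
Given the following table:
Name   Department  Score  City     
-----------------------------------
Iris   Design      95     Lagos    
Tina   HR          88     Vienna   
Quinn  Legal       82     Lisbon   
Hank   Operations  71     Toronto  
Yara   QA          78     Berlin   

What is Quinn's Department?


Row 3: Quinn
Department = Legal

ANSWER: Legal


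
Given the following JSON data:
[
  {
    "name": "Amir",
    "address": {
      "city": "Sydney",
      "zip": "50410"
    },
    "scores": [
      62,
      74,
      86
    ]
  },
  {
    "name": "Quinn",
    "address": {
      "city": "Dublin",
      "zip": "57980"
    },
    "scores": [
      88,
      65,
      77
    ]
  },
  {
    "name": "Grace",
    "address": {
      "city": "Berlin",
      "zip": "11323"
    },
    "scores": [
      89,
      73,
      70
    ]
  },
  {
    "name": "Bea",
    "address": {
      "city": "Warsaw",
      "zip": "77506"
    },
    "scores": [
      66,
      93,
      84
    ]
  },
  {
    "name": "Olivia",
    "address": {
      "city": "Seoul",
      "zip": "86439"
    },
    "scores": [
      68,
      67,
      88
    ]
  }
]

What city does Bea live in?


Path: records[3].address.city
Value: Warsaw

ANSWER: Warsaw


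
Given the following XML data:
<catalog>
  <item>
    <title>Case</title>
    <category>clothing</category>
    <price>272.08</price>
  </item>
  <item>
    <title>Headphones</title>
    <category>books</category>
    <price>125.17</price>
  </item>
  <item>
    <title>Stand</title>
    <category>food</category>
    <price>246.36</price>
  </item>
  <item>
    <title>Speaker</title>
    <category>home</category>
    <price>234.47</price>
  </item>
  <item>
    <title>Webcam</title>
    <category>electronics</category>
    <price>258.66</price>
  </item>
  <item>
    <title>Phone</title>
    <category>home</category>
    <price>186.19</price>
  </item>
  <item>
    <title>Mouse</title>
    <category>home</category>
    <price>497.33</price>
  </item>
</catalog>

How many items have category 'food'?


Scanning <item> elements for <category>food</category>:
  Item 3: Stand -> MATCH
Count: 1

ANSWER: 1
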